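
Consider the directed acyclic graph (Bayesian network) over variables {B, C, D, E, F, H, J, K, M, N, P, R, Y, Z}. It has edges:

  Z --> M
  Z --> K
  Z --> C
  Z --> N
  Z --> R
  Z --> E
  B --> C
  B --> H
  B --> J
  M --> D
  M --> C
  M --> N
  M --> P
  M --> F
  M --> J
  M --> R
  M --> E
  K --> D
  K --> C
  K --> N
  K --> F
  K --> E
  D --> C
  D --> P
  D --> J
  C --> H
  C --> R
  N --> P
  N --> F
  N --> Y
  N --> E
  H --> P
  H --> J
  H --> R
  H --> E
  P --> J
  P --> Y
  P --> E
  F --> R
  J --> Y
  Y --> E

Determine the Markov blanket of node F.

{C, H, K, M, N, R, Z}

Parents of F: K, M, N.
Children of F: R.
Co-parents of F (other parents of its children):
  parents(R) \ {F} = {C, H, M, Z}.
MB(F) = {C, H, K, M, N, R, Z}.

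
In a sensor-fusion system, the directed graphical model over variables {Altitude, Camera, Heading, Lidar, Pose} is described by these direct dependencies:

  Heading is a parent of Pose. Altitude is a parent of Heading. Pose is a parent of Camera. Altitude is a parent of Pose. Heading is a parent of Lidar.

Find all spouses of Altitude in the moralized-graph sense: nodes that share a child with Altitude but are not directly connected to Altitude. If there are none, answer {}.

{}

Children of Altitude: Heading, Pose.
  Heading: no additional parents.
  Pose also has parent Heading.
Excluding nodes already adjacent to Altitude (Heading, Pose), the co-parent-only contribution is {}.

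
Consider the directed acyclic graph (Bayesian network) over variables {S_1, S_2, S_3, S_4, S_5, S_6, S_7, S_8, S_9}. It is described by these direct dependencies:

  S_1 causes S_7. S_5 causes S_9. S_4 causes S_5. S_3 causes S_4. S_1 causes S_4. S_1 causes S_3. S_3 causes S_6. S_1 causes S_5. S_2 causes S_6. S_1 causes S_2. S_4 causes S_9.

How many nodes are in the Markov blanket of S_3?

S_3 has children S_4, S_6.
Parents of S_3: S_1.
Co-parents of S_3 (other parents of its children):
  S_4: S_1
  S_6: S_2
MB(S_3) = {S_1, S_2, S_4, S_6}, which has 4 nodes.

4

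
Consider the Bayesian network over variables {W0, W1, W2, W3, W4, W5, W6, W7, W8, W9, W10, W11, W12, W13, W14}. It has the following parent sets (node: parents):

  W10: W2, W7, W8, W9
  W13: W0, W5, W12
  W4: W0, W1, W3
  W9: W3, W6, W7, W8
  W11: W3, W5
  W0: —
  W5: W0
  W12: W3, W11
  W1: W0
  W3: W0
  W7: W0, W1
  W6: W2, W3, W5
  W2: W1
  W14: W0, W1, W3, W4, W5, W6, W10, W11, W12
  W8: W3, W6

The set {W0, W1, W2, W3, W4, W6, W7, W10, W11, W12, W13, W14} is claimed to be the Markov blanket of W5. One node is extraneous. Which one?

The Markov blanket of a node is its parents, its children, and the other parents of its children.
Parents of W5: W0.
W5 has children W6, W11, W13, W14.
For each child, the remaining parents (spouses of W5):
  parents(W6) \ {W5} = {W2, W3}.
  parents(W11) \ {W5} = {W3}.
  W13's other parents are W0, W12.
  W14 also has parents W0, W1, W3, W4, W6, W10, W11, W12.
MB(W5) = {W0, W1, W2, W3, W4, W6, W10, W11, W12, W13, W14}.
W7 is neither a parent, child, nor co-parent of W5, so it does not belong.

W7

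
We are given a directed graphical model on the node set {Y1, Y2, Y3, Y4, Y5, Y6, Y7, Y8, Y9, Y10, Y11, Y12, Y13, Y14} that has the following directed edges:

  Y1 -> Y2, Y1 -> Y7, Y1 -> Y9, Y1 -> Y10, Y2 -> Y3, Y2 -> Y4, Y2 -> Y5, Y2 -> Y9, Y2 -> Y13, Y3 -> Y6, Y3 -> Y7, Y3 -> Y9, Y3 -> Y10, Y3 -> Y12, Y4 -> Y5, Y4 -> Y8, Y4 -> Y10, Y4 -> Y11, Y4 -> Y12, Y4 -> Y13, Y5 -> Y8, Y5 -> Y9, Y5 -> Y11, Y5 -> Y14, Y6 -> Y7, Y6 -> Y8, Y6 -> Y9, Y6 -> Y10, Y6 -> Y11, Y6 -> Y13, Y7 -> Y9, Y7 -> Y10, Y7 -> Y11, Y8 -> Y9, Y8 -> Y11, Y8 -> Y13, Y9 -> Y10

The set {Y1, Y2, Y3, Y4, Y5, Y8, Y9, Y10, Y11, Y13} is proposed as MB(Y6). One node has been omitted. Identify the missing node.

Children of Y6: Y7, Y8, Y9, Y10, Y11, Y13.
Y6's parents: Y3.
Co-parents of Y6 (other parents of its children):
  parents(Y7) \ {Y6} = {Y1, Y3}.
  Y8's other parents are Y4, Y5.
  Y9 also has parents Y1, Y2, Y3, Y5, Y7, Y8.
  Y10 also has parents Y1, Y3, Y4, Y7, Y9.
  Y11 also has parents Y4, Y5, Y7, Y8.
  Y13's other parents are Y2, Y4, Y8.
MB(Y6) = {Y1, Y2, Y3, Y4, Y5, Y7, Y8, Y9, Y10, Y11, Y13}.
Comparing with the claimed set, Y7 is missing.

Y7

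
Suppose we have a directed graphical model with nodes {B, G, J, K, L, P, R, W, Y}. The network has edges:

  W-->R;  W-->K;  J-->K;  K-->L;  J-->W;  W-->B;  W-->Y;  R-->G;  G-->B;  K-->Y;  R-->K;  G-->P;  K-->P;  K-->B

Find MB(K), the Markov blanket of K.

K has parents J, R, W.
K's children: B, L, P, Y.
For each child, the remaining parents (spouses of K):
  Y also has parent W.
  B's other parents are G, W.
  L has no other parent.
  parents(P) \ {K} = {G}.
Union: {J, R, W} ∪ {B, L, P, Y} ∪ {G, W} = {B, G, J, L, P, R, W, Y}.

{B, G, J, L, P, R, W, Y}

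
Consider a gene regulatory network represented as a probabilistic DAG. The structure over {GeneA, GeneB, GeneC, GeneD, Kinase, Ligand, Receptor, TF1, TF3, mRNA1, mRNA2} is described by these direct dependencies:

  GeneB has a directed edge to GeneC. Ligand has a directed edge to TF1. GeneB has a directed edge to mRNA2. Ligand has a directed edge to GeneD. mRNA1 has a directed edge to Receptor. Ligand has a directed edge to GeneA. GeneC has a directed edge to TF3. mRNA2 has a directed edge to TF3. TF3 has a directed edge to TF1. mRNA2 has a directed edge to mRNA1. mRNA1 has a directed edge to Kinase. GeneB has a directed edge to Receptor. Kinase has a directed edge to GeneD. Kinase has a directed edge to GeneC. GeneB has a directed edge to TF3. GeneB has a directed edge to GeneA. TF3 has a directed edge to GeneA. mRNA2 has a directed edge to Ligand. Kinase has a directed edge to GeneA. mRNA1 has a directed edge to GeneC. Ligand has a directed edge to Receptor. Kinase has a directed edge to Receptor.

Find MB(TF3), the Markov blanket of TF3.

Children of TF3: GeneA, TF1.
TF3's parents: GeneB, GeneC, mRNA2.
Other parents of TF3's children:
  GeneA: GeneB, Kinase, Ligand
  TF1: Ligand
Taking the union gives {GeneA, GeneB, GeneC, Kinase, Ligand, TF1, mRNA2}.

{GeneA, GeneB, GeneC, Kinase, Ligand, TF1, mRNA2}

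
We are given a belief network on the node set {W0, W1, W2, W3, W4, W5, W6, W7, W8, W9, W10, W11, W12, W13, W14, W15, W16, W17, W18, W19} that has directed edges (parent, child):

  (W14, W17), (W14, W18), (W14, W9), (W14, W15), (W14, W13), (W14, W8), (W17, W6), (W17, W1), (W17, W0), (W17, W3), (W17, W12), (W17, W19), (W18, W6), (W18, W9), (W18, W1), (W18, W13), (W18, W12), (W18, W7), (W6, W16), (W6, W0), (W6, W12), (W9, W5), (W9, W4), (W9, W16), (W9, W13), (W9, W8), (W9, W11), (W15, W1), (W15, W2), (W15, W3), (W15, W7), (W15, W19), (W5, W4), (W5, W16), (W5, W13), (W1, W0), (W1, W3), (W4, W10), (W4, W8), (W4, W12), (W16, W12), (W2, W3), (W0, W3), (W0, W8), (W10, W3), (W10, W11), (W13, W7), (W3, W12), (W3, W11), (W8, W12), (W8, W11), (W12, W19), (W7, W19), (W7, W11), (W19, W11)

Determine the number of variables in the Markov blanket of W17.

15

The Markov blanket of a node is its parents, its children, and the other parents of its children.
W17 has children W0, W1, W3, W6, W12, W19.
Parents of W17: W14.
Co-parents of W17 (other parents of its children):
  W6 also has parent W18.
  parents(W1) \ {W17} = {W15, W18}.
  W0's other parents are W1, W6.
  parents(W3) \ {W17} = {W0, W1, W2, W10, W15}.
  W12's other parents are W3, W4, W6, W8, W16, W18.
  W19's other parents are W7, W12, W15.
MB(W17) = {W0, W1, W2, W3, W4, W6, W7, W8, W10, W12, W14, W15, W16, W18, W19}, which has 15 nodes.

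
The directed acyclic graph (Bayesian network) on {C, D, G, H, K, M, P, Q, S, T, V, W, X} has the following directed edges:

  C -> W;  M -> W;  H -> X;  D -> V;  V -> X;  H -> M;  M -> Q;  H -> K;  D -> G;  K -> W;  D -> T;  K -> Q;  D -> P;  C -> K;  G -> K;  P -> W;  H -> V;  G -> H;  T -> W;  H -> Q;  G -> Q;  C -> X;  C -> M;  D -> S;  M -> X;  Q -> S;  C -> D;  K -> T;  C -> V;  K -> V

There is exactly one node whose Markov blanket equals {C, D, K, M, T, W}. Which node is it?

P

The target node must have every member of {C, D, K, M, T, W} as a parent, child, or co-parent, and no others.
Parents of P: D; children: W; co-parents: C, K, M, T.
These exactly cover the given set, so the node is P.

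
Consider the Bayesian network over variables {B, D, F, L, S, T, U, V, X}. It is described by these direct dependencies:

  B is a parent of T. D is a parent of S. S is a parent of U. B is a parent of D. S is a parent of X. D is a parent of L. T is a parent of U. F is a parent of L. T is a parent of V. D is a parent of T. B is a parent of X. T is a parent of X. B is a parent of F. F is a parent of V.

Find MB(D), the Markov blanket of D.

Pa(D) = {B}.
Ch(D) = {L, S, T}.
Other parents of D's children:
  L also has parent F.
  S has no other parent.
  parents(T) \ {D} = {B}.
Union: {B} ∪ {L, S, T} ∪ {B, F} = {B, F, L, S, T}.

{B, F, L, S, T}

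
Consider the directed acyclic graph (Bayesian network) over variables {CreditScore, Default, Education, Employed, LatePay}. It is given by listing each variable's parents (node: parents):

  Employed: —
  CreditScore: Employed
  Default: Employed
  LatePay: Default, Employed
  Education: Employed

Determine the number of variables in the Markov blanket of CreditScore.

Parents of CreditScore: Employed.
CreditScore's children: none.
CreditScore has no children, so there are no co-parents.
MB(CreditScore) = {Employed}, which has 1 node.

1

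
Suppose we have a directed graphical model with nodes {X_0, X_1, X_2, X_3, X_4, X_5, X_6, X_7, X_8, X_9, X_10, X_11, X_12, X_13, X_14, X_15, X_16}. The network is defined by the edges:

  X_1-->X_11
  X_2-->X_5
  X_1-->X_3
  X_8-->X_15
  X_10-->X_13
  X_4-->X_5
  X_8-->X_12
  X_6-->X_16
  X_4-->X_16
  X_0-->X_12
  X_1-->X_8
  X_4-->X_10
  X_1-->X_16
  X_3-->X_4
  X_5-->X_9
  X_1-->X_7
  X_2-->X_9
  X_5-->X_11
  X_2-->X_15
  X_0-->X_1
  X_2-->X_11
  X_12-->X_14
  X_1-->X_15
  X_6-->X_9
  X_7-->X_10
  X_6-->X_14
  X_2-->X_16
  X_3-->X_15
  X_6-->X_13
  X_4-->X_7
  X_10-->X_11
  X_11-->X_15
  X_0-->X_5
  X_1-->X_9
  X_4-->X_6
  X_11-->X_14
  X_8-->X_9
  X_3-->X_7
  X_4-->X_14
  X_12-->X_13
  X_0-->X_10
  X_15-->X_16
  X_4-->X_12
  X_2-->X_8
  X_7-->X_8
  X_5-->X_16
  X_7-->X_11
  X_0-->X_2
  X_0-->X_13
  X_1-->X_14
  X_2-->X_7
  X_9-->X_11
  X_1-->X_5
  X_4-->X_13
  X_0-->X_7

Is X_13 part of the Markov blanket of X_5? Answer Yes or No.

Parents of X_5: X_0, X_1, X_2, X_4.
X_5 has children X_9, X_11, X_16.
Other parents of X_5's children:
  X_9: X_1, X_2, X_6, X_8
  X_11: X_1, X_2, X_7, X_9, X_10
  X_16: X_1, X_2, X_4, X_6, X_15
MB(X_5) = {X_0, X_1, X_2, X_4, X_6, X_7, X_8, X_9, X_10, X_11, X_15, X_16}; X_13 is not in this set.

No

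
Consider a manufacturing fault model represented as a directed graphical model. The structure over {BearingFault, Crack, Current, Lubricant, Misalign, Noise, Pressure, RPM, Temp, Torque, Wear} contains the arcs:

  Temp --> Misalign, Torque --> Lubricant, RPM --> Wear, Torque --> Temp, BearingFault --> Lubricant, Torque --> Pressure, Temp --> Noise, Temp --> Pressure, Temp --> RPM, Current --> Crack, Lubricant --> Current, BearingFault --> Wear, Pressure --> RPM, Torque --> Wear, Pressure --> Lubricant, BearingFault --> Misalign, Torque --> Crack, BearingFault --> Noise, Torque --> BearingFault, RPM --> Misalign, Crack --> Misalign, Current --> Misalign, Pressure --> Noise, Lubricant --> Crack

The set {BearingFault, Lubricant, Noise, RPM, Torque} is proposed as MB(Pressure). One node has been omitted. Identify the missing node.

A node's Markov blanket = Pa ∪ Ch ∪ (parents of Ch other than the node itself).
Pressure's children: Lubricant, Noise, RPM.
Pa(Pressure) = {Temp, Torque}.
Other parents of Pressure's children:
  Lubricant: BearingFault, Torque
  Noise: BearingFault, Temp
  RPM: Temp
MB(Pressure) = {BearingFault, Lubricant, Noise, RPM, Temp, Torque}.
Comparing with the claimed set, Temp is missing.

Temp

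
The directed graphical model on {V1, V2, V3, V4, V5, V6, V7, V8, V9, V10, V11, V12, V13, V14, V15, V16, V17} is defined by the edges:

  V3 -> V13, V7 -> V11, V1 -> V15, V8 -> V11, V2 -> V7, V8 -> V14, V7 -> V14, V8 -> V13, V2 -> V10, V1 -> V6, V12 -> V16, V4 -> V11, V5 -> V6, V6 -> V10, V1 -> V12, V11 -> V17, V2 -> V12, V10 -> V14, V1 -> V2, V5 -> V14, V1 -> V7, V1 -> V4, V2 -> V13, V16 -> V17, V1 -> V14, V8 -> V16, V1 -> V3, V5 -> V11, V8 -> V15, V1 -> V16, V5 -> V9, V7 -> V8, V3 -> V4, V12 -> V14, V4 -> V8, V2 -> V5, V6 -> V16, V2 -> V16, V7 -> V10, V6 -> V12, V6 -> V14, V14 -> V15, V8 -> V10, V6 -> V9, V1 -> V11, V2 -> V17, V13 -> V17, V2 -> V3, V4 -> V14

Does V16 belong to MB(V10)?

Recall MB(v) = parents ∪ children ∪ spouses, where spouses are the other parents of v's children.
Children of V10: V14.
Pa(V10) = {V2, V6, V7, V8}.
Other parents of V10's children:
  V14 also has parents V1, V4, V5, V6, V7, V8, V12.
MB(V10) = {V1, V2, V4, V5, V6, V7, V8, V12, V14}; V16 is not in this set.

No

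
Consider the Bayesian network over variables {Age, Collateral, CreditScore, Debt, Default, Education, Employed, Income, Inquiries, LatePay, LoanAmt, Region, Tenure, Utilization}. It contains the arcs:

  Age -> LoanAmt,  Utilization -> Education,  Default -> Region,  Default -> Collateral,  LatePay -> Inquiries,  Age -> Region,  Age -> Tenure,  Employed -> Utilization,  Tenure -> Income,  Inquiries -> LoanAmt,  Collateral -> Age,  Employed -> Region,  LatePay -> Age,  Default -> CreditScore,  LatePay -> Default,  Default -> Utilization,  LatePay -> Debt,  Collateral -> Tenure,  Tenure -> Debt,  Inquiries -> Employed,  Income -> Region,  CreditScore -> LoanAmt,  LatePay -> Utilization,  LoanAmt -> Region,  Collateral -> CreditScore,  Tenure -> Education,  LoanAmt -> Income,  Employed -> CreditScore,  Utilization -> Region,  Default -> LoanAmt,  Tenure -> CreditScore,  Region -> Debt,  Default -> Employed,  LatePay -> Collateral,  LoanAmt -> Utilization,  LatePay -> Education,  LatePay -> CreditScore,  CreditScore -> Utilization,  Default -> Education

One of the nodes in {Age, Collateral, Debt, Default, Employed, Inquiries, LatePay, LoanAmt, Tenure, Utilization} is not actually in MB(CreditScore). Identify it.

Debt

By definition, MB(CreditScore) is built from CreditScore's parents, CreditScore's children, and the co-parents of CreditScore.
Parents of CreditScore: Collateral, Default, Employed, LatePay, Tenure.
CreditScore's children: LoanAmt, Utilization.
Co-parents of CreditScore (other parents of its children):
  LoanAmt: Age, Default, Inquiries
  Utilization: Default, Employed, LatePay, LoanAmt
MB(CreditScore) = {Age, Collateral, Default, Employed, Inquiries, LatePay, LoanAmt, Tenure, Utilization}.
Debt is neither a parent, child, nor co-parent of CreditScore, so it does not belong.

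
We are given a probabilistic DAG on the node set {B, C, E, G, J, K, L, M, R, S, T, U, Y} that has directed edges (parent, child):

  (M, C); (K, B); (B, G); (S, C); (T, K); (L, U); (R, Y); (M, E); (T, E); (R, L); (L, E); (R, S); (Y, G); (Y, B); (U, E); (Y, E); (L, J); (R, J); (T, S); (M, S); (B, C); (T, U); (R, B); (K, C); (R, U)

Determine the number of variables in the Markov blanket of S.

6

Recall MB(v) = parents ∪ children ∪ spouses, where spouses are the other parents of v's children.
Pa(S) = {M, R, T}.
S has child C.
For each child, the remaining parents (spouses of S):
  C's other parents are B, K, M.
MB(S) = {B, C, K, M, R, T}, which has 6 nodes.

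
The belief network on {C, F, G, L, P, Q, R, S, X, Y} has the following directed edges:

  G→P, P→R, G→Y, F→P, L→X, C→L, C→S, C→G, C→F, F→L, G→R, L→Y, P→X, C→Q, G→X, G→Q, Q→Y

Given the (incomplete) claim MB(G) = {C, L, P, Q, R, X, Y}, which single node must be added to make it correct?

A node's Markov blanket = Pa ∪ Ch ∪ (parents of Ch other than the node itself).
G has parent C.
G's children: P, Q, R, X, Y.
Co-parents of G (other parents of its children):
  parents(P) \ {G} = {F}.
  Q's other parent is C.
  R also has parent P.
  X also has parents L, P.
  Y also has parents L, Q.
MB(G) = {C, F, L, P, Q, R, X, Y}.
Comparing with the claimed set, F is missing.

F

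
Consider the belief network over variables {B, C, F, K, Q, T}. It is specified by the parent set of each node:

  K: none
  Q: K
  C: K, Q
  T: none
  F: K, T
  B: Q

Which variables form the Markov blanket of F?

{K, T}

Recall MB(v) = parents ∪ children ∪ spouses, where spouses are the other parents of v's children.
F's children: none.
F's parents: K, T.
F has no children, so there are no co-parents.
Taking the union gives {K, T}.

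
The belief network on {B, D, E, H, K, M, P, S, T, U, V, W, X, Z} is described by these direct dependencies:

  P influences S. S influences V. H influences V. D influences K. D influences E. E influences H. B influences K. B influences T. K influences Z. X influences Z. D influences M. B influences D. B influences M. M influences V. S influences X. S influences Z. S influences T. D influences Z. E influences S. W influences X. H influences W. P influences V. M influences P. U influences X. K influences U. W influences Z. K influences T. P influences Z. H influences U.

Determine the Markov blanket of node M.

Parents of M: B, D.
M's children: P, V.
Other parents of M's children:
  P: —
  V: H, P, S
Union: {B, D} ∪ {P, V} ∪ {H, P, S} = {B, D, H, P, S, V}.

{B, D, H, P, S, V}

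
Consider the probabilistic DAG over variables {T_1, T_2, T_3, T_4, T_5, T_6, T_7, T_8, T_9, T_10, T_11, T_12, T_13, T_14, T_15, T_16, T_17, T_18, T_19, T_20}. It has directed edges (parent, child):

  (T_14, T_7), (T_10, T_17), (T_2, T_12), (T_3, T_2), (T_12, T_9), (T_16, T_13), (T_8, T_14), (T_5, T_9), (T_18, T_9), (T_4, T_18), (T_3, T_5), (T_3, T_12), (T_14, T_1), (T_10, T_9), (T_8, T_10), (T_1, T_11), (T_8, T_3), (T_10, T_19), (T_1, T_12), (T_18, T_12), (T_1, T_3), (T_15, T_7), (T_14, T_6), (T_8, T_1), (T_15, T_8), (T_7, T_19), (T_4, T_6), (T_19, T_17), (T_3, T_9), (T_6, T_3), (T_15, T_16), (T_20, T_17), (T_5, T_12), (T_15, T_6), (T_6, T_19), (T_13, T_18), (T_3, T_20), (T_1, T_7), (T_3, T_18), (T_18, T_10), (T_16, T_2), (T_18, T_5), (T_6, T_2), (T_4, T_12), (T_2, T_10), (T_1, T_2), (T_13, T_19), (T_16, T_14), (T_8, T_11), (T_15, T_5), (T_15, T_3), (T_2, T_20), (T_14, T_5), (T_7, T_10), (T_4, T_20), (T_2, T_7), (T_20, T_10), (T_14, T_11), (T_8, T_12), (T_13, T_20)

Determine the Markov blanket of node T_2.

The Markov blanket of a node is its parents, its children, and the other parents of its children.
Pa(T_2) = {T_1, T_3, T_6, T_16}.
T_2's children: T_7, T_10, T_12, T_20.
Co-parents of T_2 (other parents of its children):
  T_20: T_3, T_4, T_13
  T_7: T_1, T_14, T_15
  T_10: T_7, T_8, T_18, T_20
  T_12: T_1, T_3, T_4, T_5, T_8, T_18
So the Markov blanket of T_2 is {T_1, T_3, T_4, T_5, T_6, T_7, T_8, T_10, T_12, T_13, T_14, T_15, T_16, T_18, T_20}.

{T_1, T_3, T_4, T_5, T_6, T_7, T_8, T_10, T_12, T_13, T_14, T_15, T_16, T_18, T_20}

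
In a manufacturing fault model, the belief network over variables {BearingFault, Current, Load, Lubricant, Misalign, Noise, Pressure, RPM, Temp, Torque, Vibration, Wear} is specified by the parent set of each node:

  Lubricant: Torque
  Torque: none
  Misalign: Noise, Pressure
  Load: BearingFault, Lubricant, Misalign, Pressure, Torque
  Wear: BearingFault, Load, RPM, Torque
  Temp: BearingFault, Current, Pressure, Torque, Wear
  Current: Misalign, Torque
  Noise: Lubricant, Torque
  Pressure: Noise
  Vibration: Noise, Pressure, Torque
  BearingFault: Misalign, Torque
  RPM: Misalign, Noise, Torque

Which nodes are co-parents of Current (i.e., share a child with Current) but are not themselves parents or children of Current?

{BearingFault, Pressure, Wear}

Children of Current: Temp.
  Temp's other parents are BearingFault, Pressure, Torque, Wear.
Excluding nodes already adjacent to Current (Misalign, Temp, Torque), the co-parent-only contribution is {BearingFault, Pressure, Wear}.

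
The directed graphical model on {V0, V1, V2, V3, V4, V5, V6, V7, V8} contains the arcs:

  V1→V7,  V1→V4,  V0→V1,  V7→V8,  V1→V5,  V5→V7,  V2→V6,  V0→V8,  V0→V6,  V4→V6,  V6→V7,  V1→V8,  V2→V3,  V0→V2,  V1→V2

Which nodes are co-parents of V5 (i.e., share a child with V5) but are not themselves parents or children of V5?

Children of V5: V7.
  V7: V1, V6
Excluding nodes already adjacent to V5 (V1, V7), the co-parent-only contribution is {V6}.

{V6}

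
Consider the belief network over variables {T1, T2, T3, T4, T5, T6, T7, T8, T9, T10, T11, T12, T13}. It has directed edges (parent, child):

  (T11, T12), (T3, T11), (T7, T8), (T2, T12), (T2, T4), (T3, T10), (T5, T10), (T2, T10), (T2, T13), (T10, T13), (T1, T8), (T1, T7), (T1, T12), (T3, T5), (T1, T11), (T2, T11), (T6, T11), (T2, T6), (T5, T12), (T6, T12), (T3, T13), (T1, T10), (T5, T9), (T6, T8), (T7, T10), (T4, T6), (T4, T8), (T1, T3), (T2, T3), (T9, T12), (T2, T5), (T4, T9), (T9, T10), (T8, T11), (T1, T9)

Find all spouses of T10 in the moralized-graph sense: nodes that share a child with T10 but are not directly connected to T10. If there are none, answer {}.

Children of T10: T13.
  T13: T2, T3
Excluding nodes already adjacent to T10 (T1, T2, T3, T5, T7, T9, T13), the co-parent-only contribution is {}.

{}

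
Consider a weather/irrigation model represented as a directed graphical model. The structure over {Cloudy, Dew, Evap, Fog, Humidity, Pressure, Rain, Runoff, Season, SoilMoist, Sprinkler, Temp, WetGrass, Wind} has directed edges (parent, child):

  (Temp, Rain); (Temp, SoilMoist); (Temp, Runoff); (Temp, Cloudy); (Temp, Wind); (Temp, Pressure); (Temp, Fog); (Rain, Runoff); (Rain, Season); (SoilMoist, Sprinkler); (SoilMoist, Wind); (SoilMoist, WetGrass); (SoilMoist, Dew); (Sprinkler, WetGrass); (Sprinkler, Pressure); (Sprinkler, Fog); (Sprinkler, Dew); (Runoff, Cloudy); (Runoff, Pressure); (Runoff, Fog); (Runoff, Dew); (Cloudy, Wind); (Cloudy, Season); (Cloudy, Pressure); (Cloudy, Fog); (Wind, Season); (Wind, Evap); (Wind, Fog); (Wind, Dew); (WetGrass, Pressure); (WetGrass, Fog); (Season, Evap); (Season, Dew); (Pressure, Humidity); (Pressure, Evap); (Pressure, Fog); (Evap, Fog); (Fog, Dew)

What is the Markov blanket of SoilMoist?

By definition, MB(SoilMoist) is built from SoilMoist's parents, SoilMoist's children, and the co-parents of SoilMoist.
Parents of SoilMoist: Temp.
Ch(SoilMoist) = {Dew, Sprinkler, WetGrass, Wind}.
For each child, the remaining parents (spouses of SoilMoist):
  Sprinkler: —
  Wind: Cloudy, Temp
  WetGrass: Sprinkler
  Dew: Fog, Runoff, Season, Sprinkler, Wind
Taking the union gives {Cloudy, Dew, Fog, Runoff, Season, Sprinkler, Temp, WetGrass, Wind}.

{Cloudy, Dew, Fog, Runoff, Season, Sprinkler, Temp, WetGrass, Wind}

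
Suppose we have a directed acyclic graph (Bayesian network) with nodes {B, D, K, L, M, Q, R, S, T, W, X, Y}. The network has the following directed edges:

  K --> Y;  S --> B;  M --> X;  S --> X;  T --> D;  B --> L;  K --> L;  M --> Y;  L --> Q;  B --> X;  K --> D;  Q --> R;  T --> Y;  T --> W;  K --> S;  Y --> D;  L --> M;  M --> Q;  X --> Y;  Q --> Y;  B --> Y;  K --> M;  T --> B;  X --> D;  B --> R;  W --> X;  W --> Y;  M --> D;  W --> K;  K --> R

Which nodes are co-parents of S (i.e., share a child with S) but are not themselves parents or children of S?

{M, T, W}

Children of S: B, X.
  B: T
  X: B, M, W
Excluding nodes already adjacent to S (B, K, X), the co-parent-only contribution is {M, T, W}.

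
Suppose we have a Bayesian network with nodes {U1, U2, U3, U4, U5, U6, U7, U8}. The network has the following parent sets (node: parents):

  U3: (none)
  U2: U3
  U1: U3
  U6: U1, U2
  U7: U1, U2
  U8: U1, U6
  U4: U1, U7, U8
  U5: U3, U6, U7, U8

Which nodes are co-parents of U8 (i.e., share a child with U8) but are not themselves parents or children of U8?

Children of U8: U4, U5.
  U4: U1, U7
  U5: U3, U6, U7
Excluding nodes already adjacent to U8 (U1, U4, U5, U6), the co-parent-only contribution is {U3, U7}.

{U3, U7}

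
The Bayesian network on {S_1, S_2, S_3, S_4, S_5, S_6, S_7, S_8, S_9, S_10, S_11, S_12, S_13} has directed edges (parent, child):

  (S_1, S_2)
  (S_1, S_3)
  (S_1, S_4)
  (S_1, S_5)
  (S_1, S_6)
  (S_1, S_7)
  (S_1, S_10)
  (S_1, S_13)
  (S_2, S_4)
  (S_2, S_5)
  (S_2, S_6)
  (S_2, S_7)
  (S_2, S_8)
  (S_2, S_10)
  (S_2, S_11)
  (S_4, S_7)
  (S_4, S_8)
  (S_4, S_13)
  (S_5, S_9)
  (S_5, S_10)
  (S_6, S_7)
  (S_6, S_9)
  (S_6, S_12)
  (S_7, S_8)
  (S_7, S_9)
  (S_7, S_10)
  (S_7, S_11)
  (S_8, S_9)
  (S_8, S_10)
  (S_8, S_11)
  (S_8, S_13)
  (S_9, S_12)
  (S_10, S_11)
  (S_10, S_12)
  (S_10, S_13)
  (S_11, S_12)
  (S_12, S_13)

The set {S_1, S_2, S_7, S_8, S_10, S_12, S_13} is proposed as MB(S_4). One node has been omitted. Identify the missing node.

S_4's parents: S_1, S_2.
Ch(S_4) = {S_7, S_8, S_13}.
Parents of each child, excluding S_4:
  S_7 also has parents S_1, S_2, S_6.
  S_8 also has parents S_2, S_7.
  S_13 also has parents S_1, S_8, S_10, S_12.
MB(S_4) = {S_1, S_2, S_6, S_7, S_8, S_10, S_12, S_13}.
Comparing with the claimed set, S_6 is missing.

S_6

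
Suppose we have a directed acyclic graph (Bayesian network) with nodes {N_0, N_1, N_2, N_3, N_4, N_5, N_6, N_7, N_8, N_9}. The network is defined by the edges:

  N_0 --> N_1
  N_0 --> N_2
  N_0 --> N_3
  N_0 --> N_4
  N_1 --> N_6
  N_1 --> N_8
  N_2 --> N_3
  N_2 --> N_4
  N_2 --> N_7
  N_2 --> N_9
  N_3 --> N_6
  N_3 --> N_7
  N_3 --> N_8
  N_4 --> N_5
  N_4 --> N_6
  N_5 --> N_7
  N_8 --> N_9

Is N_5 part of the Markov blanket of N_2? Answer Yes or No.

Yes

N_5 is a co-parent of N_2: both are parents of N_7.
So N_5 ∈ MB(N_2).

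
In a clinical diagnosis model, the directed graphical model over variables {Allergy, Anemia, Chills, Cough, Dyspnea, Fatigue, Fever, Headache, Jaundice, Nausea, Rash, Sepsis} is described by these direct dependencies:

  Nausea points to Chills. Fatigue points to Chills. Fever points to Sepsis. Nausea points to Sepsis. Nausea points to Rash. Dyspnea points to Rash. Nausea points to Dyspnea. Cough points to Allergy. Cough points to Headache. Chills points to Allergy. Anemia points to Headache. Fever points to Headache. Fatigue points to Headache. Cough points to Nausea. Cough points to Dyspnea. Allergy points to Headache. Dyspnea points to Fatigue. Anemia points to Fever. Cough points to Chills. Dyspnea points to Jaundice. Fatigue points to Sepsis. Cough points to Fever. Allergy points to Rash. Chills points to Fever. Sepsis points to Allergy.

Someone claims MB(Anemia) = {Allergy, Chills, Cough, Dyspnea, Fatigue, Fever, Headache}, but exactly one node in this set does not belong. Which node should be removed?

Dyspnea

A node's Markov blanket = Pa ∪ Ch ∪ (parents of Ch other than the node itself).
Ch(Anemia) = {Fever, Headache}.
Pa(Anemia) = {}.
Other parents of Anemia's children:
  Fever: Chills, Cough
  Headache: Allergy, Cough, Fatigue, Fever
MB(Anemia) = {Allergy, Chills, Cough, Fatigue, Fever, Headache}.
Dyspnea is neither a parent, child, nor co-parent of Anemia, so it does not belong.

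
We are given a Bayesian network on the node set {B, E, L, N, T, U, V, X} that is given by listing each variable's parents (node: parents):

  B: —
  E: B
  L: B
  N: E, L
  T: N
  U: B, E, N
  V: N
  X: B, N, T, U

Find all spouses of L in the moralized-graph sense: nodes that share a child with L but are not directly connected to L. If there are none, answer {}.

{E}

Children of L: N.
  N's other parent is E.
Excluding nodes already adjacent to L (B, N), the co-parent-only contribution is {E}.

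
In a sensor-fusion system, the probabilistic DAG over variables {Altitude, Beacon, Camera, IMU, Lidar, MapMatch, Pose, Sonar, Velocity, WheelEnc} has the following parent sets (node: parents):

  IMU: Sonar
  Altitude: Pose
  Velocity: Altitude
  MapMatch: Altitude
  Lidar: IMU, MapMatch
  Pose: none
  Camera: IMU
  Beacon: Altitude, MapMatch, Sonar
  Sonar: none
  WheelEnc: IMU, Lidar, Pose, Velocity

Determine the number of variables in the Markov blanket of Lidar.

Pa(Lidar) = {IMU, MapMatch}.
Lidar has child WheelEnc.
Parents of each child, excluding Lidar:
  parents(WheelEnc) \ {Lidar} = {IMU, Pose, Velocity}.
MB(Lidar) = {IMU, MapMatch, Pose, Velocity, WheelEnc}, which has 5 nodes.

5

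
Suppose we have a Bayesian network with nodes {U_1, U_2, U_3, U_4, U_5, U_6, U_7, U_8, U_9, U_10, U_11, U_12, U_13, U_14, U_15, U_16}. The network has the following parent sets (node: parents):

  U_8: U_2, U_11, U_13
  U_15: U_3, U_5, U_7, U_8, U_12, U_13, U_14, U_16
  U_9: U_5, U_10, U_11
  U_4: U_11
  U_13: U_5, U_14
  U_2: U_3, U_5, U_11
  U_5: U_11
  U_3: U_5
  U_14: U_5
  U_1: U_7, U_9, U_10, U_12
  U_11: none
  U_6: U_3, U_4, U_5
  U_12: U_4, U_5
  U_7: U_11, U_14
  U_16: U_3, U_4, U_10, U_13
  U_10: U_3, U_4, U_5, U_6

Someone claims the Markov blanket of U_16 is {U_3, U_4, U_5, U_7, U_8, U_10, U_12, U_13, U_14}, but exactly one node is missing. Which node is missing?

U_15

The Markov blanket of a node is its parents, its children, and the other parents of its children.
Pa(U_16) = {U_3, U_4, U_10, U_13}.
Ch(U_16) = {U_15}.
Parents of each child, excluding U_16:
  U_15's other parents are U_3, U_5, U_7, U_8, U_12, U_13, U_14.
MB(U_16) = {U_3, U_4, U_5, U_7, U_8, U_10, U_12, U_13, U_14, U_15}.
Comparing with the claimed set, U_15 is missing.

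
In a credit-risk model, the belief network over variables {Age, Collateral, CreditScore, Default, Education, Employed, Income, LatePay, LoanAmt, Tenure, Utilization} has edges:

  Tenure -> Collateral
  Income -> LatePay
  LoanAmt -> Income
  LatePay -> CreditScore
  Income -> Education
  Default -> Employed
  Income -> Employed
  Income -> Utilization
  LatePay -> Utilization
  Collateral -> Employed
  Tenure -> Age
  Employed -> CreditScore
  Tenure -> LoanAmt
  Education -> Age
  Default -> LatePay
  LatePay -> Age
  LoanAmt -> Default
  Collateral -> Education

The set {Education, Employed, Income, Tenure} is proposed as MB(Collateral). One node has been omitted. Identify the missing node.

Default

Ch(Collateral) = {Education, Employed}.
Collateral has parent Tenure.
Co-parents of Collateral (other parents of its children):
  Employed's other parents are Default, Income.
  Education's other parent is Income.
MB(Collateral) = {Default, Education, Employed, Income, Tenure}.
Comparing with the claimed set, Default is missing.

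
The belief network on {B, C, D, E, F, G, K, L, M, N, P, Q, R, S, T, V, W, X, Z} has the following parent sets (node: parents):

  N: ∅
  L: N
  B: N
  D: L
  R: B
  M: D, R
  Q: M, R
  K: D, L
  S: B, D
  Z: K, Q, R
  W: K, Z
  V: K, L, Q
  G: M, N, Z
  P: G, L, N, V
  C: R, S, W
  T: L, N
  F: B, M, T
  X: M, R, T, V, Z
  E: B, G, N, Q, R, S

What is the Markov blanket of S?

{B, C, D, E, G, N, Q, R, W}

Parents of S: B, D.
Children of S: C, E.
Co-parents of S (other parents of its children):
  C's other parents are R, W.
  E's other parents are B, G, N, Q, R.
So the Markov blanket of S is {B, C, D, E, G, N, Q, R, W}.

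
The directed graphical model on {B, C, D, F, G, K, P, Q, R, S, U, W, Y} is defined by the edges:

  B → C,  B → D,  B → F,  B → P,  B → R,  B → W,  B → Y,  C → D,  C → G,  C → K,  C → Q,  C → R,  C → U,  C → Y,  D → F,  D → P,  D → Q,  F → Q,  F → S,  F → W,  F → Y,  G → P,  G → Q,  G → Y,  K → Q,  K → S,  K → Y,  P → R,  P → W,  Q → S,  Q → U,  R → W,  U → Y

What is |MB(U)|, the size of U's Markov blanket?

A node's Markov blanket = Pa ∪ Ch ∪ (parents of Ch other than the node itself).
Parents of U: C, Q.
U's children: Y.
Parents of each child, excluding U:
  Y's other parents are B, C, F, G, K.
MB(U) = {B, C, F, G, K, Q, Y}, which has 7 nodes.

7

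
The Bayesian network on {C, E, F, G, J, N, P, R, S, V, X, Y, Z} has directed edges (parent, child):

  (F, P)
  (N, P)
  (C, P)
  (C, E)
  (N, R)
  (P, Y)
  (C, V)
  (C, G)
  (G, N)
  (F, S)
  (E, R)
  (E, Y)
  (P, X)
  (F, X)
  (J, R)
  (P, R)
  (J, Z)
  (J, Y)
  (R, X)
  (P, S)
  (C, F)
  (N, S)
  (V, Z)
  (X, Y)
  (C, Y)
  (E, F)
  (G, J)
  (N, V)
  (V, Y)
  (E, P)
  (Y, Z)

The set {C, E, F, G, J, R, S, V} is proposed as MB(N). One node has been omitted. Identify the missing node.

N's parents: G.
Children of N: P, R, S, V.
Parents of each child, excluding N:
  P: C, E, F
  R: E, J, P
  S: F, P
  V: C
MB(N) = {C, E, F, G, J, P, R, S, V}.
Comparing with the claimed set, P is missing.

P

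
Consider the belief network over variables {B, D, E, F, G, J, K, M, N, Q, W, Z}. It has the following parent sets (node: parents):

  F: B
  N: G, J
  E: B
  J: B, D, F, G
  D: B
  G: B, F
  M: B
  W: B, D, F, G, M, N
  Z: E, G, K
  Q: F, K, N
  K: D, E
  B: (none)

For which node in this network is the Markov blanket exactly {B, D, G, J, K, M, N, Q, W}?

F

The target node must have every member of {B, D, G, J, K, M, N, Q, W} as a parent, child, or co-parent, and no others.
Parents of F: B; children: G, J, Q, W; co-parents: B, D, G, K, M, N.
These exactly cover the given set, so the node is F.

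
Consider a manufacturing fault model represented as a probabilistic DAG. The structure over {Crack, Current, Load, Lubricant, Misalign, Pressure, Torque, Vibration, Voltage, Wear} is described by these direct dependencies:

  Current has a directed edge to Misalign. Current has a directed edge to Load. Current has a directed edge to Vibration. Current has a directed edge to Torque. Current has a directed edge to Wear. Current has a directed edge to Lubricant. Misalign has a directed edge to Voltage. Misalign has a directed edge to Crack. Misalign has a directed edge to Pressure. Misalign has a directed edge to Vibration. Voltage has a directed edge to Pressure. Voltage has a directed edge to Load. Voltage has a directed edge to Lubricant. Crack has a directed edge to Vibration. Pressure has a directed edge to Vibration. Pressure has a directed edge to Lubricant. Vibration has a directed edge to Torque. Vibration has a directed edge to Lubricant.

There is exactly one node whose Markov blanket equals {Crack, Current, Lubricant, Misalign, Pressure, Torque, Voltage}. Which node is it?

The target node must have every member of {Crack, Current, Lubricant, Misalign, Pressure, Torque, Voltage} as a parent, child, or co-parent, and no others.
Parents of Vibration: Crack, Current, Misalign, Pressure; children: Lubricant, Torque; co-parents: Current, Pressure, Voltage.
These exactly cover the given set, so the node is Vibration.

Vibration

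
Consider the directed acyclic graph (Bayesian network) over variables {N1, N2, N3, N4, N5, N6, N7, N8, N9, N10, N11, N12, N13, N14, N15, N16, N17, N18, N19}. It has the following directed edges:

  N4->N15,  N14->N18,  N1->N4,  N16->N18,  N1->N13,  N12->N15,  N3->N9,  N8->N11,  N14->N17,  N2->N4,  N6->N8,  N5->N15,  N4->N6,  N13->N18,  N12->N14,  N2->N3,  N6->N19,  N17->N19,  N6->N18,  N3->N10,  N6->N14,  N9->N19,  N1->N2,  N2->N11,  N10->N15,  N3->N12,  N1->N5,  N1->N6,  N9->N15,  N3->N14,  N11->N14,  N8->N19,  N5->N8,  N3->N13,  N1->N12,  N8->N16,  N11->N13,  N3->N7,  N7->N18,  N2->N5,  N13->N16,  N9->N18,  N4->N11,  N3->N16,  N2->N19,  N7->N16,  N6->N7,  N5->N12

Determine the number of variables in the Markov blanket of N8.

The Markov blanket of a node is its parents, its children, and the other parents of its children.
N8's children: N11, N16, N19.
Pa(N8) = {N5, N6}.
Other parents of N8's children:
  N11 also has parents N2, N4.
  parents(N16) \ {N8} = {N3, N7, N13}.
  N19's other parents are N2, N6, N9, N17.
MB(N8) = {N2, N3, N4, N5, N6, N7, N9, N11, N13, N16, N17, N19}, which has 12 nodes.

12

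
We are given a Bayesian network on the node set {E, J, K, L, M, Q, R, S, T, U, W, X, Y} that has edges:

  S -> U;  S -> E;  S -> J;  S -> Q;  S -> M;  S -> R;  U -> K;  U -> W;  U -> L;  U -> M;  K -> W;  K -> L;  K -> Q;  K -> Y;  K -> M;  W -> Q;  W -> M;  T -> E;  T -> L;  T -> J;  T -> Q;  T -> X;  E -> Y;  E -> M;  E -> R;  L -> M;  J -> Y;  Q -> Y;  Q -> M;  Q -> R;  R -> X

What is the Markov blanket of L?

{E, K, M, Q, S, T, U, W}

L's parents: K, T, U.
Ch(L) = {M}.
For each child, the remaining parents (spouses of L):
  M also has parents E, K, Q, S, U, W.
Taking the union gives {E, K, M, Q, S, T, U, W}.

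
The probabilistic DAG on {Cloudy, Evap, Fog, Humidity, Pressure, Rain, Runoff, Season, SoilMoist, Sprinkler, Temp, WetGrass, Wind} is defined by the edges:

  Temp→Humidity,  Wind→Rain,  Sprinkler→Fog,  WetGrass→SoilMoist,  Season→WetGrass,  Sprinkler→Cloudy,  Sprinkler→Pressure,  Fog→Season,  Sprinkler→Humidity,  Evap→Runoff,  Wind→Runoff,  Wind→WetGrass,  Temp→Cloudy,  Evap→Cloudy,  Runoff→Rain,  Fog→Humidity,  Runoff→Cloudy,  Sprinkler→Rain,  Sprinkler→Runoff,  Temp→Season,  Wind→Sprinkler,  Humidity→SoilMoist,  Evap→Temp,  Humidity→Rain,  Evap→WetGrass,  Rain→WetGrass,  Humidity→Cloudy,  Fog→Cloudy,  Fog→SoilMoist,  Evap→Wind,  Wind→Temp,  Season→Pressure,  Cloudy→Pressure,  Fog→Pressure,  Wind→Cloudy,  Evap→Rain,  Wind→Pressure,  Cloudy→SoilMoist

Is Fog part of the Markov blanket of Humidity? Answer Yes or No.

Fog is a parent of Humidity.
So Fog ∈ MB(Humidity).

Yes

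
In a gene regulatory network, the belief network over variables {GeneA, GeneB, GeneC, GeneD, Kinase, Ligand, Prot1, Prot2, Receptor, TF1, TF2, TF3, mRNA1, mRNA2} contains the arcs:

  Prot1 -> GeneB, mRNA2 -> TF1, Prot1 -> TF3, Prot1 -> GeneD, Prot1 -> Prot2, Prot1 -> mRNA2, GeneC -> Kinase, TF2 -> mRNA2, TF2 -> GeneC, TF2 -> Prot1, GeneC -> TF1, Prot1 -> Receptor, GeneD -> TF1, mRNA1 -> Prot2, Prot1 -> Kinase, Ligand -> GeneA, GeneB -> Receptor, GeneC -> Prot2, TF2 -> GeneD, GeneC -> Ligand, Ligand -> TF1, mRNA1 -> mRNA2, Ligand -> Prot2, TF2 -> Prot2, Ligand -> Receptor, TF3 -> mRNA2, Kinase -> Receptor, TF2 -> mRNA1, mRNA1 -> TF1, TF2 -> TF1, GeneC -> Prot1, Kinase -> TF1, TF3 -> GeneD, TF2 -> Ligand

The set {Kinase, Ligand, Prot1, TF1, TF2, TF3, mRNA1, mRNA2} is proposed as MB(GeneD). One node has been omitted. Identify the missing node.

GeneC

GeneD's children: TF1.
Pa(GeneD) = {Prot1, TF2, TF3}.
Parents of each child, excluding GeneD:
  TF1: GeneC, Kinase, Ligand, TF2, mRNA1, mRNA2
MB(GeneD) = {GeneC, Kinase, Ligand, Prot1, TF1, TF2, TF3, mRNA1, mRNA2}.
Comparing with the claimed set, GeneC is missing.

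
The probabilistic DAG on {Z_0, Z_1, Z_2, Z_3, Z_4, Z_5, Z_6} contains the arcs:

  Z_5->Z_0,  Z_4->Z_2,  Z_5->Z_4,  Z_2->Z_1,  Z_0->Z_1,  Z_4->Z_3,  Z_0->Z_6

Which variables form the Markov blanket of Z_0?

{Z_1, Z_2, Z_5, Z_6}

Ch(Z_0) = {Z_1, Z_6}.
Z_0 has parent Z_5.
For each child, the remaining parents (spouses of Z_0):
  Z_6: no additional parents.
  Z_1's other parent is Z_2.
So the Markov blanket of Z_0 is {Z_1, Z_2, Z_5, Z_6}.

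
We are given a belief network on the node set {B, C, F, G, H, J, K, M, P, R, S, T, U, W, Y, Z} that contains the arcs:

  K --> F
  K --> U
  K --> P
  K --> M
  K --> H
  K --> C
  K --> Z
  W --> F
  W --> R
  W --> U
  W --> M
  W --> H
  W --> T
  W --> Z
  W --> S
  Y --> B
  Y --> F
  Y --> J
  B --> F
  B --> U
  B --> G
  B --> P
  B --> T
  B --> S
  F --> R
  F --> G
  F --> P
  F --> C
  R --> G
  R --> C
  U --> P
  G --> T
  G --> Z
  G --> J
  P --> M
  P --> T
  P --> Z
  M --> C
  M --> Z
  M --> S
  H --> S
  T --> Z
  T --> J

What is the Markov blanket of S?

Parents of S: B, H, M, W.
Ch(S) = {}.
S has no children, so there are no co-parents.
So the Markov blanket of S is {B, H, M, W}.

{B, H, M, W}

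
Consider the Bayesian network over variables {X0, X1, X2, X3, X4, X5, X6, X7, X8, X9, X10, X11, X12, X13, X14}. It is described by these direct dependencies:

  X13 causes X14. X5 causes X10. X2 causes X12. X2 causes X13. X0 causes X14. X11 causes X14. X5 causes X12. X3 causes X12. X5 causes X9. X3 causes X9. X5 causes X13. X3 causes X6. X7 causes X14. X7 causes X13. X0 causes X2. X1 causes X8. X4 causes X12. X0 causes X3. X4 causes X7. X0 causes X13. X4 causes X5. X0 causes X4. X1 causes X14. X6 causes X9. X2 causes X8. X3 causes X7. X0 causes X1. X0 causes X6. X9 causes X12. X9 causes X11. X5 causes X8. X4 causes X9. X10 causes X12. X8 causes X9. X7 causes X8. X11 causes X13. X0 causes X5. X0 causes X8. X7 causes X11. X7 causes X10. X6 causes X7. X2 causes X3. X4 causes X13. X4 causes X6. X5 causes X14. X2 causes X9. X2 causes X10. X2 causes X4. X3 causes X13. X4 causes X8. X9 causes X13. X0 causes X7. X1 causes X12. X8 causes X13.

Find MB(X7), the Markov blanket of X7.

Ch(X7) = {X8, X10, X11, X13, X14}.
X7's parents: X0, X3, X4, X6.
For each child, the remaining parents (spouses of X7):
  X8's other parents are X0, X1, X2, X4, X5.
  X10's other parents are X2, X5.
  parents(X11) \ {X7} = {X9}.
  parents(X13) \ {X7} = {X0, X2, X3, X4, X5, X8, X9, X11}.
  X14 also has parents X0, X1, X5, X11, X13.
MB(X7) = {X0, X1, X2, X3, X4, X5, X6, X8, X9, X10, X11, X13, X14}.

{X0, X1, X2, X3, X4, X5, X6, X8, X9, X10, X11, X13, X14}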